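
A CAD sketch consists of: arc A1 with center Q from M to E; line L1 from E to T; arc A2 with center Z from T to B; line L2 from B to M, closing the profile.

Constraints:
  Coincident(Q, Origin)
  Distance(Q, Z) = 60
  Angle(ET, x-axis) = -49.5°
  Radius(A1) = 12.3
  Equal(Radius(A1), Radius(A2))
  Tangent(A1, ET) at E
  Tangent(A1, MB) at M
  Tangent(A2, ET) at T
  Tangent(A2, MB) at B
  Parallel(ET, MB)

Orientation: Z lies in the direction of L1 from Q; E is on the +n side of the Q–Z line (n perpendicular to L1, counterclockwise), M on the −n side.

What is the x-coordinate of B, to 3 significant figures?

29.6

The slot axis is L1's direction at -49.5°, so u = (cos -49.5°, sin -49.5°) = (0.649, -0.760) and n = (−sin -49.5°, cos -49.5°) = (0.760, 0.649). Q is at the origin and Z lies 60.0 along u from Q, so Z = 60.0·u = (39.0, -45.6). Tangency of A1 to both parallel lines with radius 12.3 puts E and M at Q ± 12.3·n: E = (9.35, 7.99), M = (-9.35, -7.99). Equal radii place T and B the same way about Z: T = Z + 12.3·n = (48.3, -37.6), B = Z − 12.3·n = (29.6, -53.6). So B.x = 29.6.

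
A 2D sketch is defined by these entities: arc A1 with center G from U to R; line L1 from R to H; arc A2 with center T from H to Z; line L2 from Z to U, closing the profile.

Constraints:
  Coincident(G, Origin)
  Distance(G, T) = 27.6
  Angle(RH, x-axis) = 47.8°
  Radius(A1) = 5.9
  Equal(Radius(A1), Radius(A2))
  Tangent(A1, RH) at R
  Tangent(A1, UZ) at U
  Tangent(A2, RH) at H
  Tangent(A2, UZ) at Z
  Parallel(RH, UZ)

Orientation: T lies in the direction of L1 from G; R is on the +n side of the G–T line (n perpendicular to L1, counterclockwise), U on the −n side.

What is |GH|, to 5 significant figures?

28.224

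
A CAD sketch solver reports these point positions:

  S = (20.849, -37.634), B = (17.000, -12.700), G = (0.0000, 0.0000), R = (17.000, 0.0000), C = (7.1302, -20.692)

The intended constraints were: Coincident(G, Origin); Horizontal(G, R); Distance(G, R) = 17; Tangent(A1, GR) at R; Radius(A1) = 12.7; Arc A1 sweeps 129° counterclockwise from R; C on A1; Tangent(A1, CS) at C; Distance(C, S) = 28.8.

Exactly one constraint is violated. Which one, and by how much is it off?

Distance(C, S) = 28.8 — off by 7.00.

G = (0.00, 0.00) ✓; G.y = 0.00, R.y = 0.00 ✓; |GR| = 17.00 ✓; ∠(BR, RG) = 90.00° ✓; |BR| = 12.70 ✓; bearing(B→C) − bearing(B→R) = 129.0° ✓; |BC| = 12.70 ✓; ∠(BC, CS) = 90.00° ✓; |CS| = 21.80 ✗.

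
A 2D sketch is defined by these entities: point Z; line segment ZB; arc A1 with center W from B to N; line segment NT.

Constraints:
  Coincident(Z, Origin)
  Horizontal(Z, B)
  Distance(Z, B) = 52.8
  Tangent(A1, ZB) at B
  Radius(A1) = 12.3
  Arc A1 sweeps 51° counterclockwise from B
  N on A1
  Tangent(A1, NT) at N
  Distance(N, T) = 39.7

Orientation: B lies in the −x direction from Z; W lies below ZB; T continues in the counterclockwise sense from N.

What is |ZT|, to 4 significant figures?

94.25

On A1, B sits at bearing 90° from W; a 51° counterclockwise sweep puts N at bearing 141°, so N = W + 12.3·(cos 141°, sin 141°) = (-62.36, -4.559). Since A1 is tangent to NT there, WN ⟂ NT, so NT runs along (−sin 141°, cos 141°); with |NT| = 39.7, T = (-87.34, -35.41). Then |ZT| = |T − Z| = 94.25.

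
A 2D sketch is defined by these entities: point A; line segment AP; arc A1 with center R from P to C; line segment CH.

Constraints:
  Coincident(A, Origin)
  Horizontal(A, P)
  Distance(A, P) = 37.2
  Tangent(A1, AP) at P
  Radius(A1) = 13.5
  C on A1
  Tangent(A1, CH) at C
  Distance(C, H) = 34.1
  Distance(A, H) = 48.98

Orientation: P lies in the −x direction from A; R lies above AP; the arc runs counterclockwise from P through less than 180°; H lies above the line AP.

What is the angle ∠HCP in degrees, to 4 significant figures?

139.3°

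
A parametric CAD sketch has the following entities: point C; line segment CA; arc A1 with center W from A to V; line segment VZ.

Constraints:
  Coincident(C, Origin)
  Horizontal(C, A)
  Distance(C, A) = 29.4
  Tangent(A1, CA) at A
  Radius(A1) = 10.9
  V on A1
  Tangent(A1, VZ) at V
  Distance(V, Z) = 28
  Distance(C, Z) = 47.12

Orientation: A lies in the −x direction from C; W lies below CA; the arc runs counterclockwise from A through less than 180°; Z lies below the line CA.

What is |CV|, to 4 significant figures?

42.11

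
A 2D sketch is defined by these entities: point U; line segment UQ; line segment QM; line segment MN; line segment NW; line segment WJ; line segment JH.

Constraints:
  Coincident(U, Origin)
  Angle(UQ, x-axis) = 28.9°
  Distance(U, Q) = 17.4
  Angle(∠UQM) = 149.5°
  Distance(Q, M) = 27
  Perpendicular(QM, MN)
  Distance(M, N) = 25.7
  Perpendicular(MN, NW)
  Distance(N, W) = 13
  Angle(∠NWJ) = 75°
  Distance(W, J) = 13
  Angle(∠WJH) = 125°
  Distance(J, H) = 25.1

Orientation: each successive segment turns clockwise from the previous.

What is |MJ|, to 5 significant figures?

16.297

MN ⟂ NW, so NW runs at 178.40°; with |NW| = 13.0, W = (28.510, -17.672). ∠NWJ = 75.0° gives WJ at 73.400° from the x-axis; with |WJ| = 13.0, J = (32.224, -5.2136). Then |MJ| = |J − M| = 16.297.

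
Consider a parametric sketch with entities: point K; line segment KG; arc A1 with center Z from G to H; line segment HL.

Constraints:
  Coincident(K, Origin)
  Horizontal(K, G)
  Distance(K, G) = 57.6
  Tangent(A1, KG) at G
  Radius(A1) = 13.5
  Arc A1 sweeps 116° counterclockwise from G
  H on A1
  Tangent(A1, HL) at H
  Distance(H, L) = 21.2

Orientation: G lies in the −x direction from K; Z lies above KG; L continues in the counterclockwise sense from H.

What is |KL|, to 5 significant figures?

66.924

K is at the origin; K and G share the same y with |KG| = 57.6 and G on the −x side, so G = (-57.600, 0.0000). Tangency of A1 to KG means the radius ZG is perpendicular to KG, so Z = G + (0, 13.5) = (-57.600, 13.500). On A1, G sits at bearing -90° from Z; a 116° counterclockwise sweep puts H at bearing 26°, so H = Z + 13.5·(cos 26°, sin 26°) = (-45.466, 19.418). Since A1 is tangent to HL there, ZH ⟂ HL, so HL runs along (−sin 26°, cos 26°); with |HL| = 21.2, L = (-54.760, 38.472). Then |KL| = |L − K| = 66.924.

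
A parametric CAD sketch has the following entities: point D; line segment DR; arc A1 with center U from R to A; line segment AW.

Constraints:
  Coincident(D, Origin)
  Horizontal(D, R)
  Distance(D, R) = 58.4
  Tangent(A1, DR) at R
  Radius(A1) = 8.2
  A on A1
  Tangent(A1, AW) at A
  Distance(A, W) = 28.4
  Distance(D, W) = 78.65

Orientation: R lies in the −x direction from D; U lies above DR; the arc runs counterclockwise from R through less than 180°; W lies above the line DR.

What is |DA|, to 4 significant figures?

53.81

D is at the origin; D and R share the same y with |DR| = 58.4 and R on the −x side, so R = (-58.40, 0.000). The tangent condition forces UR to be normal to DR, so U = R + (0, 8.2) = (-58.40, 8.200). Since UA ⟂ AW (tangency), |UW| = √(8.2² + 28.4²) = 29.56 regardless of where A sits on A1. So W lies on both circle(D, 78.65) and circle(U, 29.56); the above-DR intersection is W = (-70.30, 35.26). A is the foot of the tangent from W: A = (-52.11, 13.45).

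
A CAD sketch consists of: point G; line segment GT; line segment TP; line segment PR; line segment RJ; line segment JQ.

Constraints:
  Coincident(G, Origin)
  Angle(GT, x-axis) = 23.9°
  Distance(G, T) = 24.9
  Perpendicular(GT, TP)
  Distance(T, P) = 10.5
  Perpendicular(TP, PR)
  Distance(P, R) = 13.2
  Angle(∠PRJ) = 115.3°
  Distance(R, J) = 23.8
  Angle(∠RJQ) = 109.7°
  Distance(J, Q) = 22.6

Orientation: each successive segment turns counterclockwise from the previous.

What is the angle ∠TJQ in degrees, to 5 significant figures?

70.239°

G is at the origin; GT runs at 23.9° with length 24.9, so T = (22.765, 10.088). GT is perpendicular to TP, so TP runs at 113.90°; with |TP| = 10.5, P = (18.511, 19.688). TP ⟂ PR, so PR runs at -156.10°; with |PR| = 13.2, R = (6.4428, 14.340). ∠PRJ = 115.3° gives RJ at -91.400° from the x-axis; with |RJ| = 23.8, J = (5.8613, -9.4531). ∠RJQ = 109.7° gives JQ at -21.100° from the x-axis; with |JQ| = 22.6, Q = (26.946, -17.589). Then cos ∠TJQ = JT·JQ / (|JT||JQ|), giving 70.239°.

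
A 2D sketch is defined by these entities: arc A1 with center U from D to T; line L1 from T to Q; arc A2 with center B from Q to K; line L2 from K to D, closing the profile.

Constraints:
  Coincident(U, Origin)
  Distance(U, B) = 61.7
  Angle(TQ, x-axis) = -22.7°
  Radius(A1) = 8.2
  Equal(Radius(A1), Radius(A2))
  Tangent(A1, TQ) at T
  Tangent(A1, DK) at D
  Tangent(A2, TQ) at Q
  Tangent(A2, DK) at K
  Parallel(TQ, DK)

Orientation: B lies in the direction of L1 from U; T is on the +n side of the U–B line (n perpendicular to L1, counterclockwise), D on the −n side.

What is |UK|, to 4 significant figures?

62.24

Tangency of A1 to both parallel lines with radius 8.2 puts T and D at U ± 8.2·n: T = (3.164, 7.565), D = (-3.164, -7.565). Equal radii place Q and K the same way about B: Q = B + 8.2·n = (60.09, -16.25), K = B − 8.2·n = (53.76, -31.38). Then |UK| = |K − U| = 62.24.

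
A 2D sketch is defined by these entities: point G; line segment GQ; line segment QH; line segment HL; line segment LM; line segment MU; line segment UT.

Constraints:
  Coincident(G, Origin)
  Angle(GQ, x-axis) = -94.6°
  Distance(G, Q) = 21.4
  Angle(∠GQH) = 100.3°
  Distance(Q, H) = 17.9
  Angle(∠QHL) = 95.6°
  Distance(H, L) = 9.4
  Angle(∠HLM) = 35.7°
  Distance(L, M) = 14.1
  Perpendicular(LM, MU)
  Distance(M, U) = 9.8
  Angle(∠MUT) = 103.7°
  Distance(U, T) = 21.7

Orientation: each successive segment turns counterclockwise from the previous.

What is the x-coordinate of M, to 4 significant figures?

7.157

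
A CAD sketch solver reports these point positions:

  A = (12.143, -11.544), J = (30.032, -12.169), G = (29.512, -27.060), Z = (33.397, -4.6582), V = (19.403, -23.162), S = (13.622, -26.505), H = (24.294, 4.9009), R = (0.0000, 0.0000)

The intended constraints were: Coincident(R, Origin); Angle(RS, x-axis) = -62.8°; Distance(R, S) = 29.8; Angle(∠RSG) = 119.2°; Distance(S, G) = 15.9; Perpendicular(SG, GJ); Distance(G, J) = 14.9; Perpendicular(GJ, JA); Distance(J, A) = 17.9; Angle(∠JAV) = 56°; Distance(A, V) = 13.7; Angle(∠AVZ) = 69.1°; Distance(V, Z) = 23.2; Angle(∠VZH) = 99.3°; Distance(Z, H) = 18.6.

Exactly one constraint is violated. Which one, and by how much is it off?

Distance(Z, H) = 18.6 — off by 5.40.

R = (0.00, 0.00) ✓; RS at -62.80° ✓; |RS| = 29.80 ✓; ∠RSG = 119.2° ✓; |SG| = 15.90 ✓; ∠(SG, GJ) = 90.00° ✓; |GJ| = 14.90 ✓; ∠(GJ, JA) = 90.00° ✓; |JA| = 17.90 ✓; ∠JAV = 56.00° ✓; |AV| = 13.70 ✓; ∠AVZ = 69.10° ✓; |VZ| = 23.20 ✓; ∠VZH = 99.30° ✓; |ZH| = 13.20 ✗.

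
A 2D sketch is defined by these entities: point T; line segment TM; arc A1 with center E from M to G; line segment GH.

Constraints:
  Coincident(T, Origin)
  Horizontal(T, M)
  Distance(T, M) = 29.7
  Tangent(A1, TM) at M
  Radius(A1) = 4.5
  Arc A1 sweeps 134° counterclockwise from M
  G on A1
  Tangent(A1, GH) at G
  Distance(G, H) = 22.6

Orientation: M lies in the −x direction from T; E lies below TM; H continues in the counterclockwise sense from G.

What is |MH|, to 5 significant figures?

26.939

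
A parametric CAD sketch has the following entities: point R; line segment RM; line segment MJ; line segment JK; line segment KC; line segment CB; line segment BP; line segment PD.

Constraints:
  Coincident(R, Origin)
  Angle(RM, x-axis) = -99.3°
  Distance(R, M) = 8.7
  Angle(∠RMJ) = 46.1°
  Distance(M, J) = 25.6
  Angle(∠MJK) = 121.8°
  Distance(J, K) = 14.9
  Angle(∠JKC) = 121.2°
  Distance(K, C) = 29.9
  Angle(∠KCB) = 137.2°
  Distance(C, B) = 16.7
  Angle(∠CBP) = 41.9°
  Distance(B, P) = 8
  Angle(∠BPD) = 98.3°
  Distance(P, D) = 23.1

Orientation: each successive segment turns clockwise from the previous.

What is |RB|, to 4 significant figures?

38.85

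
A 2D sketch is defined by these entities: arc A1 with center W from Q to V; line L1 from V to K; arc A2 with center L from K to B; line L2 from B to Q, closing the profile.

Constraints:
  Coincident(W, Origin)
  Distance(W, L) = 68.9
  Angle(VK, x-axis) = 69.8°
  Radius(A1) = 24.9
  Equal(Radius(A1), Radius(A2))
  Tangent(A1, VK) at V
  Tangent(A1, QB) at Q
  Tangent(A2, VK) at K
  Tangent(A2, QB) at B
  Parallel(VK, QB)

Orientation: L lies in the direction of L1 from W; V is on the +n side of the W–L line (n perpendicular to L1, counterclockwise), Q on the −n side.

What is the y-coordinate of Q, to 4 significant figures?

-8.598

The slot axis is L1's direction at 69.8°, so u = (cos 69.8°, sin 69.8°) = (0.3453, 0.9385) and n = (−sin 69.8°, cos 69.8°) = (-0.9385, 0.3453). W is at the origin and L lies 68.9 along u from W, so L = 68.9·u = (23.79, 64.66). Tangency of A1 to both parallel lines with radius 24.9 puts V and Q at W ± 24.9·n: V = (-23.37, 8.598), Q = (23.37, -8.598). So Q.y = -8.598.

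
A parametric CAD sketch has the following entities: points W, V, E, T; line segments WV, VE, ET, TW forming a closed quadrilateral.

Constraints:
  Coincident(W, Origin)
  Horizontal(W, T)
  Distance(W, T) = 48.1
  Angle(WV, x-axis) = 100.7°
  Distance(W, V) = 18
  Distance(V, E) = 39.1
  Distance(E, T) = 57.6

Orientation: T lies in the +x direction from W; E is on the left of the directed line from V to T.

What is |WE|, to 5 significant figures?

53.263

W is at the origin; WT is horizontal with |WT| = 48.1 and T in +x, so T = (48.1, 0). WV runs at 100.7° with |WV| = 18.0, so V = (-3.3420, 17.687). E is determined by |VE| = 39.1 and |ET| = 57.6 together: it lies at the intersection of circle(V, 39.1) and circle(T, 57.6). With |VT| = 54.398, the foot of the radical line on VT is 10.756 from V and the perpendicular offset is √(39.1² − 10.756²) = 37.592. Taking the left-of-VT solution: E = (19.052, 49.739).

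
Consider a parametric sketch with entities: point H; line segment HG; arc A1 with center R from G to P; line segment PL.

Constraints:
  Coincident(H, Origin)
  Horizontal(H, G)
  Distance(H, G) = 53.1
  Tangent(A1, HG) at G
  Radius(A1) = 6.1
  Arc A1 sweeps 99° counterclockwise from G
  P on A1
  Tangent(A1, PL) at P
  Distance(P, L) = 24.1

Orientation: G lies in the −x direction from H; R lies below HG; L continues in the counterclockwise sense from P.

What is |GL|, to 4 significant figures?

30.94

H is at the origin; H and G share the same y with |HG| = 53.1 and G on the −x side, so G = (-53.10, 0.000). A1 meets HG tangentially, so RG is at right angles to HG, so R = G + (0, -6.1) = (-53.10, -6.100). On A1, G sits at bearing 90° from R; a 99° counterclockwise sweep puts P at bearing 189°, so P = R + 6.1·(cos 189°, sin 189°) = (-59.12, -7.054). Since A1 is tangent to PL there, RP ⟂ PL, so PL runs along (−sin 189°, cos 189°); with |PL| = 24.1, L = (-55.35, -30.86). Then |GL| = |L − G| = 30.94.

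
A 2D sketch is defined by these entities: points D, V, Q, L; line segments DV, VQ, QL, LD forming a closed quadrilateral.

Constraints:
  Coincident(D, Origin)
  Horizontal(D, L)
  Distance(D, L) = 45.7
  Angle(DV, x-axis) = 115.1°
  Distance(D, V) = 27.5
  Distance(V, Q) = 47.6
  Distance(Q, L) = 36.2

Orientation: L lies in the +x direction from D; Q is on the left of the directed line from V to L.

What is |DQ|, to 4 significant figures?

49.15

D is at the origin; D and L share the same y with |DL| = 45.7 and L in +x, so L = (45.7, 0). DV runs at 115.1° with |DV| = 27.5, so V = (-11.67, 24.90). Q is determined by |VQ| = 47.6 and |QL| = 36.2 together: it lies at the intersection of circle(V, 47.6) and circle(L, 36.2). With |VL| = 62.54, the foot of the radical line on VL is 38.91 from V and the perpendicular offset is √(47.6² − 38.91²) = 27.42. Taking the left-of-VL solution: Q = (34.94, 34.57).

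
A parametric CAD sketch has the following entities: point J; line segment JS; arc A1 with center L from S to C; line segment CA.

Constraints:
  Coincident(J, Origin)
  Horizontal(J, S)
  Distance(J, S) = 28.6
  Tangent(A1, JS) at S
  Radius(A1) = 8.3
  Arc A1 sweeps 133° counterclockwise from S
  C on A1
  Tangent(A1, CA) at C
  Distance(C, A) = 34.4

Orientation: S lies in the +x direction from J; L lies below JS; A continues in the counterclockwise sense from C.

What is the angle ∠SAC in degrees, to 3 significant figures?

19.0°

J is at the origin; JS is horizontal with |JS| = 28.6 and S on the +x side, so S = (28.6, 0.00). Since A1 is tangent to JS there, LS ⟂ JS, so L = S + (0, -8.3) = (28.6, -8.30). On A1, S sits at bearing 90° from L; a 133° counterclockwise sweep puts C at bearing 223°, so C = L + 8.3·(cos 223°, sin 223°) = (22.5, -14.0). Since A1 is tangent to CA there, LC ⟂ CA, so CA runs along (−sin 223°, cos 223°); with |CA| = 34.4, A = (46.0, -39.1). Then cos ∠SAC = AS·AC / (|AS||AC|), giving 19.0°.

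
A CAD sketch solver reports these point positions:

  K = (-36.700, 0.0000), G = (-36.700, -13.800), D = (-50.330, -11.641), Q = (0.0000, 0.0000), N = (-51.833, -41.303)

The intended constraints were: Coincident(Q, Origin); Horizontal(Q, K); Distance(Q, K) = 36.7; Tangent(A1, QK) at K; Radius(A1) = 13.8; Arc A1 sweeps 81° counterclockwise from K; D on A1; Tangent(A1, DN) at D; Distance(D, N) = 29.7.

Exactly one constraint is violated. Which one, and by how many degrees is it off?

Tangent(A1, DN) at D — off by 6.10°.

Q = (0.00, 0.00) ✓; Q.y = 0.00, K.y = 0.00 ✓; |QK| = 36.70 ✓; ∠(GK, KQ) = 90.00° ✓; |GK| = 13.80 ✓; bearing(G→D) − bearing(G→K) = 81.00° ✓; |GD| = 13.80 ✓; ∠(GD, DN) = 83.90° ✗; |DN| = 29.70 ✓.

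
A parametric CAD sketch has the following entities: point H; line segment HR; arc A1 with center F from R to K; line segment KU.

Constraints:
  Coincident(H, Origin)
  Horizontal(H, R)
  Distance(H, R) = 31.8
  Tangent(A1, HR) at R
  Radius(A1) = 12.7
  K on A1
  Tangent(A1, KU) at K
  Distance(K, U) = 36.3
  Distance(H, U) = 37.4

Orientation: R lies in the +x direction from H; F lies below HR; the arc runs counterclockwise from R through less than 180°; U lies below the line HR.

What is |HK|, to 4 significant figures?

21.80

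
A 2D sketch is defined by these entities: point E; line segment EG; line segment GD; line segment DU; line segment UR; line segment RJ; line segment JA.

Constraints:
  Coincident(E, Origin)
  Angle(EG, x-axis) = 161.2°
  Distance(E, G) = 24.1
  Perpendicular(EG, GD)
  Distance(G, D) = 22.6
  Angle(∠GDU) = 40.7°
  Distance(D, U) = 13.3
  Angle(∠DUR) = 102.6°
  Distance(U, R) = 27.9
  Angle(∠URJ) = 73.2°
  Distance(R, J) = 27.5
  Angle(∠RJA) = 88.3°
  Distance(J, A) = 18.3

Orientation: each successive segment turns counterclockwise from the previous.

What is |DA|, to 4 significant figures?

9.332

∠URJ = 73.2° gives RJ at -145.3° from the x-axis; with |RJ| = 27.5, J = (-49.82, 4.017). ∠RJA = 88.3° gives JA at -53.60° from the x-axis; with |JA| = 18.3, A = (-38.96, -10.71). Then |DA| = |A − D| = 9.332.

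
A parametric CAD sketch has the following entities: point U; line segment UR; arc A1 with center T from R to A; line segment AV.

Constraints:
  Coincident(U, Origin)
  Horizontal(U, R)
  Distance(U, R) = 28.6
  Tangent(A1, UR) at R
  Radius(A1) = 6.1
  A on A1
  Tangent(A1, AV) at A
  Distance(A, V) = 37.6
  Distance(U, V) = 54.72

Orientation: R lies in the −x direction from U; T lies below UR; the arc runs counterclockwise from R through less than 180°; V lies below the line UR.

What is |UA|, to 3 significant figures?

35.3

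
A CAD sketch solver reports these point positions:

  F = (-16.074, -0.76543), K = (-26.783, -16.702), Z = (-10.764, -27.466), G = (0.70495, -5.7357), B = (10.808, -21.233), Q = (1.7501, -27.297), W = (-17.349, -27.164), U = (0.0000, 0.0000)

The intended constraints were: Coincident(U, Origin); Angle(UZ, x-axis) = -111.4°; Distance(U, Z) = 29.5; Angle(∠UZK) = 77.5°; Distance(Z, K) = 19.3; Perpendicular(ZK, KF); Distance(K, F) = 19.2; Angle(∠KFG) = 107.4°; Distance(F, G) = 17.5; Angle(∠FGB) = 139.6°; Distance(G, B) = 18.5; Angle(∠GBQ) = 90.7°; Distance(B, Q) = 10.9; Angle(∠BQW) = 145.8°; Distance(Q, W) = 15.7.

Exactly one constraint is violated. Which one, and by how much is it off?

Distance(Q, W) = 15.7 — off by 3.40.

U = (0.00, 0.00) ✓; UZ at -111.4° ✓; |UZ| = 29.50 ✓; ∠UZK = 77.50° ✓; |ZK| = 19.30 ✓; ∠(ZK, KF) = 90.00° ✓; |KF| = 19.20 ✓; ∠KFG = 107.4° ✓; |FG| = 17.50 ✓; ∠FGB = 139.6° ✓; |GB| = 18.50 ✓; ∠GBQ = 90.70° ✓; |BQ| = 10.90 ✓; ∠BQW = 145.8° ✓; |QW| = 19.10 ✗.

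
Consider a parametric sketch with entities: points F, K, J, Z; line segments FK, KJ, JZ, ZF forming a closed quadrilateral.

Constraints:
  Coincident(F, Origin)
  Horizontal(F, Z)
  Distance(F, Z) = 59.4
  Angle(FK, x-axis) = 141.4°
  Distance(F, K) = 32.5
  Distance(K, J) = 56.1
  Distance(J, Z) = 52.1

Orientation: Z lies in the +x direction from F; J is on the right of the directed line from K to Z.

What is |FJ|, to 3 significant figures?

24.7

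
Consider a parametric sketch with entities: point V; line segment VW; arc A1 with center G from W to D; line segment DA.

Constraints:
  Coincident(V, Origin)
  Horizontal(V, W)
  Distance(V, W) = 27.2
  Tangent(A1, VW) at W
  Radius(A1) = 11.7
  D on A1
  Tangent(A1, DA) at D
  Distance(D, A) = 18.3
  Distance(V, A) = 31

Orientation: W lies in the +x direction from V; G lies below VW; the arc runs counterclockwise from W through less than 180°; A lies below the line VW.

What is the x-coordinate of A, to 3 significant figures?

13.0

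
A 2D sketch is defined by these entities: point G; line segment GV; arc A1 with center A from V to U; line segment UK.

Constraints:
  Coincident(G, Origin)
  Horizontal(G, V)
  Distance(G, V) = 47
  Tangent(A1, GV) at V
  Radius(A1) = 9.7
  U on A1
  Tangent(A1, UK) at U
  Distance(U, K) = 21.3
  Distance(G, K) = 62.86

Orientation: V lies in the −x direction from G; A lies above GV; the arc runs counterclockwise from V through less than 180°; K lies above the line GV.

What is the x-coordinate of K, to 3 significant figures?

-54.1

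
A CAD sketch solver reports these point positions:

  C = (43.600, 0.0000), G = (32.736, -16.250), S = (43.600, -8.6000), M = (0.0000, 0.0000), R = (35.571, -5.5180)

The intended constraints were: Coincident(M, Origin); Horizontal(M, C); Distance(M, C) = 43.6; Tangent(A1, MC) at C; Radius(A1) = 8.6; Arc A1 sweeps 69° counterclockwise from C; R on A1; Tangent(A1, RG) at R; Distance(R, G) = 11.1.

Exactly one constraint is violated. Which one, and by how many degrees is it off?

Tangent(A1, RG) at R — off by 6.20°.

M = (0.00, 0.00) ✓; M.y = 0.00, C.y = 0.00 ✓; |MC| = 43.60 ✓; ∠(SC, CM) = 90.00° ✓; |SC| = 8.600 ✓; bearing(S→R) − bearing(S→C) = 69.00° ✓; |SR| = 8.600 ✓; ∠(SR, RG) = 83.80° ✗; |RG| = 11.10 ✓.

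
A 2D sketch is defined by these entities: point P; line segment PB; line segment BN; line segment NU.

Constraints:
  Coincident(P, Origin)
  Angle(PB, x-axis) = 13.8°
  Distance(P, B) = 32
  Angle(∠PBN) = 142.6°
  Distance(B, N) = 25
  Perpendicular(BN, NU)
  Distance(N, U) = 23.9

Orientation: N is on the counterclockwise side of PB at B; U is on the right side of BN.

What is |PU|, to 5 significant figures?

66.485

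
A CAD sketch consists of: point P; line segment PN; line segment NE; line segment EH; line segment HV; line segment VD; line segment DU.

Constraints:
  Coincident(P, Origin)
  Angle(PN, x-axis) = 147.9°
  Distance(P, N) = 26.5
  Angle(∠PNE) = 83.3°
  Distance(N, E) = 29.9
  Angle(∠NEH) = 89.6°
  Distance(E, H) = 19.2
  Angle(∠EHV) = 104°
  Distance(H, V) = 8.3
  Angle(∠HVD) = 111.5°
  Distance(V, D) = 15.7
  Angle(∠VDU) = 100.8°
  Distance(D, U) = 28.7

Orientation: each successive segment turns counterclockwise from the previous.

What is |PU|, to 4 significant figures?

48.63

P is at the origin; PN runs at 147.9° with length 26.5, so N = (-22.45, 14.08). ∠PNE = 83.3° gives NE at -115.4° from the x-axis; with |NE| = 29.9, E = (-35.27, -12.93). ∠NEH = 89.6° gives EH at -25.00° from the x-axis; with |EH| = 19.2, H = (-17.87, -21.04). ∠EHV = 104.0° gives HV at 51.00° from the x-axis; with |HV| = 8.3, V = (-12.65, -14.59). ∠HVD = 111.5° gives VD at 119.5° from the x-axis; with |VD| = 15.7, D = (-20.38, -0.9270). ∠VDU = 100.8° gives DU at -161.3° from the x-axis; with |DU| = 28.7, U = (-47.57, -10.13). Then |PU| = |U − P| = 48.63.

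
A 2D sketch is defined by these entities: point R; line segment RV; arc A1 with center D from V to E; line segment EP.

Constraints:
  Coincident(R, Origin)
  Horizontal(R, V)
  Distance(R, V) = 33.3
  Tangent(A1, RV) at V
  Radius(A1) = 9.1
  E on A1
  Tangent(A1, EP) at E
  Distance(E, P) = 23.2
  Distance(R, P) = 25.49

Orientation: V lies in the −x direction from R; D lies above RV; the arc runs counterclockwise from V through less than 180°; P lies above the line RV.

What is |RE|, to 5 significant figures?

26.237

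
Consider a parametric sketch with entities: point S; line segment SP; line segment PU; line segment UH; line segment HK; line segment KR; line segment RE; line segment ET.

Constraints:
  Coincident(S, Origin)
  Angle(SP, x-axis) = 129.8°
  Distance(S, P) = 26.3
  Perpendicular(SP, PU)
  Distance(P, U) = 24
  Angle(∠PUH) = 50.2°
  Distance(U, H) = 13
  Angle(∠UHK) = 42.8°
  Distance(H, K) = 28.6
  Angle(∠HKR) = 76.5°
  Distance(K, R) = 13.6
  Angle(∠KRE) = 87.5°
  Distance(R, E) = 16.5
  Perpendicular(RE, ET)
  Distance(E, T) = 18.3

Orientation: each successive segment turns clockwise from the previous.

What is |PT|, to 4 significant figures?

7.296

∠KRE = 87.5° gives RE at -63.20° from the x-axis; with |RE| = 16.5, E = (1.472, 35.48). RE ⟂ ET, so ET runs at -153.2°; with |ET| = 18.3, T = (-14.86, 27.23). Then |PT| = |T − P| = 7.296.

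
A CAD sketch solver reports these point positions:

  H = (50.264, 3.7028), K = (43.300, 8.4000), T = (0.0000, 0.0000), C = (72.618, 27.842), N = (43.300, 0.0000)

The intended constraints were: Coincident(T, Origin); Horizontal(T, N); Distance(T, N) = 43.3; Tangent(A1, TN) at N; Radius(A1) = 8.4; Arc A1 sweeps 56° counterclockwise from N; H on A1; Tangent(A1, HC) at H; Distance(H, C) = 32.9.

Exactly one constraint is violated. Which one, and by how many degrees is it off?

Tangent(A1, HC) at H — off by 8.80°.

T = (0.00, 0.00) ✓; T.y = 0.00, N.y = 0.00 ✓; |TN| = 43.30 ✓; ∠(KN, NT) = 90.00° ✓; |KN| = 8.400 ✓; bearing(K→H) − bearing(K→N) = 56.00° ✓; |KH| = 8.400 ✓; ∠(KH, HC) = 98.80° ✗; |HC| = 32.90 ✓.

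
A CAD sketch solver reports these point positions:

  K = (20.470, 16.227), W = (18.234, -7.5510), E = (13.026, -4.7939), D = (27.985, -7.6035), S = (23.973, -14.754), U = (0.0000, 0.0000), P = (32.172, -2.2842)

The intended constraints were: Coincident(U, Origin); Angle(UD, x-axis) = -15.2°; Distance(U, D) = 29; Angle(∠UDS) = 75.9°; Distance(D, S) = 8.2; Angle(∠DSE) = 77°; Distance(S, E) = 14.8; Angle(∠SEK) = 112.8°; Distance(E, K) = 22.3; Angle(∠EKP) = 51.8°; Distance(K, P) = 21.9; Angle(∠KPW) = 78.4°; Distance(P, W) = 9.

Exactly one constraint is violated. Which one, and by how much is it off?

Distance(P, W) = 9 — off by 5.90.

U = (0.00, 0.00) ✓; UD at -15.20° ✓; |UD| = 29.00 ✓; ∠UDS = 75.90° ✓; |DS| = 8.199 ✓; ∠DSE = 77.00° ✓; |SE| = 14.80 ✓; ∠SEK = 112.8° ✓; |EK| = 22.30 ✓; ∠EKP = 51.80° ✓; |KP| = 21.90 ✓; ∠KPW = 78.40° ✓; |PW| = 14.90 ✗.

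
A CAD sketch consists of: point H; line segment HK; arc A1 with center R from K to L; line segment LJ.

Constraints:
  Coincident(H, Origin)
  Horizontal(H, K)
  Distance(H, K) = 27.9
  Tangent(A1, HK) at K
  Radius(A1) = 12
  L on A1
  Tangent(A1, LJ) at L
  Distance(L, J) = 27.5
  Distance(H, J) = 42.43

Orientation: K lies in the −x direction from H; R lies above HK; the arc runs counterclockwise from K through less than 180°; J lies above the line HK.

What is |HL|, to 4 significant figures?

19.87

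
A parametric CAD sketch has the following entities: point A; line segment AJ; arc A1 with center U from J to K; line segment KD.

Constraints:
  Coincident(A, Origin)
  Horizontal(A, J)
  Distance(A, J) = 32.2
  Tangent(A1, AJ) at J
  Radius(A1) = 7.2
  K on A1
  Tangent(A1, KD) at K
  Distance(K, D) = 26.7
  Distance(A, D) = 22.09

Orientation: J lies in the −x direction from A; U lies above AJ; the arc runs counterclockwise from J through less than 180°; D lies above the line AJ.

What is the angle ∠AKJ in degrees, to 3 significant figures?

154°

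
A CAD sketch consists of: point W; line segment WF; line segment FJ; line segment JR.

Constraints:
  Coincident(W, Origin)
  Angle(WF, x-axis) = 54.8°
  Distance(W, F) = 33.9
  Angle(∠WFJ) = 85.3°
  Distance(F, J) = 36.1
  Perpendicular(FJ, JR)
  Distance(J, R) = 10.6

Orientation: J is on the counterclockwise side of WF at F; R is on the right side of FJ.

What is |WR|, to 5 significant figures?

55.502

W is at the origin; WF runs at 54.8° with length 33.9, so F = 33.9·(cos 54.8°, sin 54.8°) = (19.541, 27.701). ∠WFJ = 85.3°, so FJ runs at 54.8° + (180° − 85.3°) = 149.50° from the x-axis; with |FJ| = 36.1, J = F + 36.1·(cos 149.50°, sin 149.50°) = (-11.564, 46.023). FJ is perpendicular to JR; with |JR| = 10.6 on the right of FJ, R = J + 10.6·(0.50754, 0.86163) = (-6.1839, 55.157). Then |WR| = |R − W| = 55.502.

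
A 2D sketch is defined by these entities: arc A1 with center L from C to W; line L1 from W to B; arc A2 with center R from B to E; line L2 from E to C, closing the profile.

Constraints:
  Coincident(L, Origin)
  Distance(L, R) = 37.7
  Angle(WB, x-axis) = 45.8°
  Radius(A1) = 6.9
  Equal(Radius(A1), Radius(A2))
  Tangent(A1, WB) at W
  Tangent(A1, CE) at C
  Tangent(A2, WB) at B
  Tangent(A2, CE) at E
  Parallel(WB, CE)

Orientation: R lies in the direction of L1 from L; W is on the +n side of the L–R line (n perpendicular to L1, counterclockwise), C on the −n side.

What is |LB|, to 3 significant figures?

38.3

The slot axis is L1's direction at 45.8°, so u = (cos 45.8°, sin 45.8°) = (0.697, 0.717) and n = (−sin 45.8°, cos 45.8°) = (-0.717, 0.697). L is at the origin and R lies 37.7 along u from L, so R = 37.7·u = (26.3, 27.0). Tangency of A1 to both parallel lines with radius 6.9 puts W and C at L ± 6.9·n: W = (-4.95, 4.81), C = (4.95, -4.81). Equal radii place B and E the same way about R: B = R + 6.9·n = (21.3, 31.8), E = R − 6.9·n = (31.2, 22.2). Then |LB| = |B − L| = 38.3.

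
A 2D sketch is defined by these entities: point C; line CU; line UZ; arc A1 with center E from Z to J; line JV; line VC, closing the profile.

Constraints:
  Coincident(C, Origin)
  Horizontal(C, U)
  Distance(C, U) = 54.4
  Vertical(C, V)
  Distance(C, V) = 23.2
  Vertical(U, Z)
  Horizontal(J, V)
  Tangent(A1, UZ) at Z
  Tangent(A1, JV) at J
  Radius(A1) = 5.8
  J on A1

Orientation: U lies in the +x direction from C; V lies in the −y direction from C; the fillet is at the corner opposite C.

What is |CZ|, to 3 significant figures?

57.1

C is at the origin; CU is horizontal with |CU| = 54.4 and U on the +x side, so U = (54.4, 0.00). CV is vertical with |CV| = 23.2 and V on the −y side, so V = (0.00, -23.2). The virtual corner opposite C is at (54.4, -23.2). Tangency of A1 to UZ means the radius EZ is perpendicular to UZ and the tangent condition forces EJ to be normal to JV, with radius 5.8, so the center E sits 5.8 in from both sides at E = (48.6, -17.4). That places the tangent points at Z = (54.4, -17.4) on UZ and J = (48.6, -23.2) on JV. Then |CZ| = |Z − C| = 57.1.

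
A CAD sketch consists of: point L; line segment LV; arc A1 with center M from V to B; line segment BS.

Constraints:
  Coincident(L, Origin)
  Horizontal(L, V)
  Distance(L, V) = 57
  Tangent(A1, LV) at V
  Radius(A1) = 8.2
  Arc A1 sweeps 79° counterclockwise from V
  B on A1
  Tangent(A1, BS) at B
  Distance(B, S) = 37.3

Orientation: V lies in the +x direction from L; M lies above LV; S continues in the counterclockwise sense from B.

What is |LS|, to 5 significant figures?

84.134

L is at the origin; LV is horizontal with |LV| = 57.0 and V on the +x side, so V = (57.000, 0.0000). Since A1 is tangent to LV there, MV ⟂ LV, so M = V + (0, 8.2) = (57.000, 8.2000). On A1, V sits at bearing -90° from M; a 79° counterclockwise sweep puts B at bearing -11°, so B = M + 8.2·(cos -11°, sin -11°) = (65.049, 6.6354). The tangent condition forces MB to be normal to BS, so BS runs along (−sin -11°, cos -11°); with |BS| = 37.3, S = (72.167, 43.250). Then |LS| = |S − L| = 84.134.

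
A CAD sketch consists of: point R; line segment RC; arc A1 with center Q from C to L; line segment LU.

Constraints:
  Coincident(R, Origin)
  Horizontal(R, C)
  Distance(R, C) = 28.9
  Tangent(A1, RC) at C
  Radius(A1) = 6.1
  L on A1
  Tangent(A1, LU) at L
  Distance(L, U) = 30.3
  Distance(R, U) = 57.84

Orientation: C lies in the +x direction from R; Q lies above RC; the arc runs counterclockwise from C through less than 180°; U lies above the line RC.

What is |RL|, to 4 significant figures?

34.13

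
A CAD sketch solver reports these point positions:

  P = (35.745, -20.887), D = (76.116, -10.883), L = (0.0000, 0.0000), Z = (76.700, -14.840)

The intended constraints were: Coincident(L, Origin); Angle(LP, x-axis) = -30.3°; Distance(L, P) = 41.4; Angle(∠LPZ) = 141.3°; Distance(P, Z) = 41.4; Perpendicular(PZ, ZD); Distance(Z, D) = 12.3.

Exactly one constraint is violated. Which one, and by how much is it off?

Distance(Z, D) = 12.3 — off by 8.30.

L = (0.00, 0.00) ✓; LP at -30.30° ✓; |LP| = 41.40 ✓; ∠LPZ = 141.3° ✓; |PZ| = 41.40 ✓; ∠(PZ, ZD) = 90.00° ✓; |ZD| = 4.000 ✗.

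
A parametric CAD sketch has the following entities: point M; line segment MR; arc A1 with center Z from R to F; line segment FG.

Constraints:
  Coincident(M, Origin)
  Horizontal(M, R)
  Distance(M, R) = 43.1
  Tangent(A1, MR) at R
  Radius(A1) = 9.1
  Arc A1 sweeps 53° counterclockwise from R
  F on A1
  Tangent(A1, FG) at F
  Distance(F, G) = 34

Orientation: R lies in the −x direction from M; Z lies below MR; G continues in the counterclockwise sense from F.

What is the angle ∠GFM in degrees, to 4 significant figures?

131.1°

M is at the origin; MR is horizontal with |MR| = 43.1 and R on the −x side, so R = (-43.10, 0.000). Since A1 is tangent to MR there, ZR ⟂ MR, so Z = R + (0, -9.1) = (-43.10, -9.100). On A1, R sits at bearing 90° from Z; a 53° counterclockwise sweep puts F at bearing 143°, so F = Z + 9.1·(cos 143°, sin 143°) = (-50.37, -3.623). Tangency of A1 to FG means the radius ZF is perpendicular to FG, so FG runs along (−sin 143°, cos 143°); with |FG| = 34.0, G = (-70.83, -30.78). Then cos ∠GFM = FG·FM / (|FG||FM|), giving 131.1°.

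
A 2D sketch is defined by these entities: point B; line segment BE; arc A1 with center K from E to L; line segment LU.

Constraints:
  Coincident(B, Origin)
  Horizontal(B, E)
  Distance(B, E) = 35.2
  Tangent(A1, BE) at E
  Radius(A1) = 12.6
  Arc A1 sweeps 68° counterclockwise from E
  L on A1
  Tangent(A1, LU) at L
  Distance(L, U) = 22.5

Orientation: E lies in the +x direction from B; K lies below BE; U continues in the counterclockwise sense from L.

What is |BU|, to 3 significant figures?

32.5

B is at the origin; BE is horizontal with |BE| = 35.2 and E on the +x side, so E = (35.2, 0.00). A1 meets BE tangentially, so KE is at right angles to BE, so K = E + (0, -12.6) = (35.2, -12.6). On A1, E sits at bearing 90° from K; a 68° counterclockwise sweep puts L at bearing 158°, so L = K + 12.6·(cos 158°, sin 158°) = (23.5, -7.88). Since A1 is tangent to LU there, KL ⟂ LU, so LU runs along (−sin 158°, cos 158°); with |LU| = 22.5, U = (15.1, -28.7). Then |BU| = |U − B| = 32.5.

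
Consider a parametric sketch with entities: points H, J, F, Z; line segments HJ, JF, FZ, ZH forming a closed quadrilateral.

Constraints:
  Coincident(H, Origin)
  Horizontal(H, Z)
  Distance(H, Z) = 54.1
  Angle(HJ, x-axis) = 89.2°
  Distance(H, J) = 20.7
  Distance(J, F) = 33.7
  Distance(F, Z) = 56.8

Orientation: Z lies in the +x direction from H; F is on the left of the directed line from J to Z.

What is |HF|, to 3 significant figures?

51.5

H is at the origin; H and Z share the same y with |HZ| = 54.1 and Z in +x, so Z = (54.1, 0). HJ runs at 89.2° with |HJ| = 20.7, so J = (0.289, 20.7). F is determined by |JF| = 33.7 and |FZ| = 56.8 together: it lies at the intersection of circle(J, 33.7) and circle(Z, 56.8). With |JZ| = 57.7, the foot of the radical line on JZ is 10.7 from J and the perpendicular offset is √(33.7² − 10.7²) = 32.0. Taking the left-of-JZ solution: F = (21.7, 46.7).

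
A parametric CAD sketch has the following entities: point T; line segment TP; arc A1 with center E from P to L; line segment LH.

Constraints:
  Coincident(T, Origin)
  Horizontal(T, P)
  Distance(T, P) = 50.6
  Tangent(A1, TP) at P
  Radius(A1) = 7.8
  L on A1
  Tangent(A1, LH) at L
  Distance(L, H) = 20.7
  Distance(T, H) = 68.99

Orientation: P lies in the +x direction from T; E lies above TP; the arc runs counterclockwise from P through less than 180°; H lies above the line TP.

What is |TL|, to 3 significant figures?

58.3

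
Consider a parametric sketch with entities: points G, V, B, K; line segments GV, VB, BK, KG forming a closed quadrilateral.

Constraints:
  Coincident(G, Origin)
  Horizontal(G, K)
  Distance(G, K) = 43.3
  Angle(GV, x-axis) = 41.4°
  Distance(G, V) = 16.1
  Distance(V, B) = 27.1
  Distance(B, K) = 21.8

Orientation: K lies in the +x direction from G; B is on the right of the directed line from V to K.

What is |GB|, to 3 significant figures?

28.7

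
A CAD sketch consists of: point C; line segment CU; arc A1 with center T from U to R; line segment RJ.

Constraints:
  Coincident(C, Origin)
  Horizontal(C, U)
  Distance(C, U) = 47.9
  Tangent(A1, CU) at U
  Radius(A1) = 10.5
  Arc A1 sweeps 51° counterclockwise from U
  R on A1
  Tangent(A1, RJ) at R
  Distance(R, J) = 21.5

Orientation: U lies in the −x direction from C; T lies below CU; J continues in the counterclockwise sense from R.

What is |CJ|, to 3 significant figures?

72.6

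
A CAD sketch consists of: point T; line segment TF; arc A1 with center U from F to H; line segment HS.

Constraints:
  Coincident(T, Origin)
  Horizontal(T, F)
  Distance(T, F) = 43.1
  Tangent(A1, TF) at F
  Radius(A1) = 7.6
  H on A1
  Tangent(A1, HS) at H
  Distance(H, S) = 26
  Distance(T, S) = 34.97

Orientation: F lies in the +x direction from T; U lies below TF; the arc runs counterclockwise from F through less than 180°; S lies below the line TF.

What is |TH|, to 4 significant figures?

36.75

Checks: T.y = 0.00, F.y = 0.00 ✓; |UH| = 7.600 ✓; ∠(UH, HS) = 90.00° ✓; |HS| = 26.00 ✓; |TS| = 34.97 ✓.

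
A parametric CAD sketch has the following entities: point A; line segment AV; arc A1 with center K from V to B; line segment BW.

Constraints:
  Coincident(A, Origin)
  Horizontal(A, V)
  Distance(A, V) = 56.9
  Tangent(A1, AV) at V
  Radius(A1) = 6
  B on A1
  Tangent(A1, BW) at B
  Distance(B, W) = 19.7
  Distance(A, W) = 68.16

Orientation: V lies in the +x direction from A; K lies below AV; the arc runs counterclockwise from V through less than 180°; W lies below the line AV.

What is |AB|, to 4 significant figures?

52.81

A is at the origin; A and V share the same y with |AV| = 56.9 and V on the +x side, so V = (56.90, 0.000). Since A1 is tangent to AV there, KV ⟂ AV, so K = V + (0, -6) = (56.90, -6.000). Since KB ⟂ BW (tangency), |KW| = √(6.0² + 19.7²) = 20.59 regardless of where B sits on A1. So W lies on both circle(A, 68.16) and circle(K, 20.59); the below-AV intersection is W = (63.16, -25.62). B is the foot of the tangent from W: B = (51.96, -9.411).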